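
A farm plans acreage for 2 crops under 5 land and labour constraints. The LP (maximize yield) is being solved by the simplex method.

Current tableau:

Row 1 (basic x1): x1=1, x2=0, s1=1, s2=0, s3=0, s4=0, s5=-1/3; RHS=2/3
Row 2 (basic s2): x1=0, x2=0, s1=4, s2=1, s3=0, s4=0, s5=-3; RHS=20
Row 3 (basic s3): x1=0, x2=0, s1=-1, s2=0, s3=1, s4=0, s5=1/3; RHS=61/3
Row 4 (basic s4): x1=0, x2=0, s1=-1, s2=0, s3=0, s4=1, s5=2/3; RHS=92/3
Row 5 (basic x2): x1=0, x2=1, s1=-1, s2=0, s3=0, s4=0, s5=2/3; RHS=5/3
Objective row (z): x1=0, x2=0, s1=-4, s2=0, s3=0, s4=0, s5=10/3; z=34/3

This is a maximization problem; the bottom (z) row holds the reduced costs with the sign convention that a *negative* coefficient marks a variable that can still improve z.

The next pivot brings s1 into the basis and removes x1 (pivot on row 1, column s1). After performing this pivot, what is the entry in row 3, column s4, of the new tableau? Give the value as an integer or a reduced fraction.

Pivot element is row 1, column s1: 1.
Normalize row 1: new (row 1, s4) = 0/1 = 0.
row 3 ← row 3 − (-1)·(new row 1): 0 − (-1)·0 = 0.

0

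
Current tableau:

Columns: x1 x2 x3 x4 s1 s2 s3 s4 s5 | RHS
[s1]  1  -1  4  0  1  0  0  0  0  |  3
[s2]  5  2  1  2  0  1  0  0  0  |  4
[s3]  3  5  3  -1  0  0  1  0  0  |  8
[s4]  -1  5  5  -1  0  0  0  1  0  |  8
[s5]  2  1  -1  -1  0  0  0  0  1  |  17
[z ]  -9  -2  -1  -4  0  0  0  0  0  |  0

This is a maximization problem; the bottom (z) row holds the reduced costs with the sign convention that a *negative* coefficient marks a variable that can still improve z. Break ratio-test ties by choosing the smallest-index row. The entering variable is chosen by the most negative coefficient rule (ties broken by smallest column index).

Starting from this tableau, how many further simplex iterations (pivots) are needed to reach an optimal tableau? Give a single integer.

pivot: x1 in, s2 out → z = 36/5
pivot: x4 in, x1 out → z = 8
No improving column remains; optimal.

2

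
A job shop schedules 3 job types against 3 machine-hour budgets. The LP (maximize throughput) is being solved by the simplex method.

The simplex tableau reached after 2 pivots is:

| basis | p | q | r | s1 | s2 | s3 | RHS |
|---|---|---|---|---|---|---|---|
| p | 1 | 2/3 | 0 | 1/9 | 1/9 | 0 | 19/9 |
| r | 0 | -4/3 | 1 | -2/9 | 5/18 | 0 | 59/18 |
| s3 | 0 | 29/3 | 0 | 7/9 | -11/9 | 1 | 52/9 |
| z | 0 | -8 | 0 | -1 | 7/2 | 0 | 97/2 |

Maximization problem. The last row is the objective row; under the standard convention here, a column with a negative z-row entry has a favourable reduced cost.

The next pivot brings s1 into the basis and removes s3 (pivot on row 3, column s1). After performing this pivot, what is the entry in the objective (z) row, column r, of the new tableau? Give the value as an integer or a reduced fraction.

Pivot element is row 3, column s1: 7/9.
Normalize row 3: new (row 3, r) = 0/(7/9) = 0.
z-row ← z-row − (-1)·(new row 3): 0 − (-1)·0 = 0.

0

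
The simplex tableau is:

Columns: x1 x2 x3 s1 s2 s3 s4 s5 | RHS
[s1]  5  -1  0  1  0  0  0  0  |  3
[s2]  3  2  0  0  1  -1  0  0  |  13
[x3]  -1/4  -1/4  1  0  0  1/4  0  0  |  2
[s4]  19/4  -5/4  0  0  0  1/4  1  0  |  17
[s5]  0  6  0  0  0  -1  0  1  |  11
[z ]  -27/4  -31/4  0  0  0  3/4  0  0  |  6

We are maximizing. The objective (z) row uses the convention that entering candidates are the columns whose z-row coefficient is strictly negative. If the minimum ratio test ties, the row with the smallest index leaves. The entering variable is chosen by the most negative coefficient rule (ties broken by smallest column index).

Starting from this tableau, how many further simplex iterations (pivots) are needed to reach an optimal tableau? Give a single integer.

pivot: x2 in, s5 out → z = 485/24
pivot: x1 in, s1 out → z = 401/15
pivot: s3 in, x3 out → z = 445/12
No improving column remains; optimal.

3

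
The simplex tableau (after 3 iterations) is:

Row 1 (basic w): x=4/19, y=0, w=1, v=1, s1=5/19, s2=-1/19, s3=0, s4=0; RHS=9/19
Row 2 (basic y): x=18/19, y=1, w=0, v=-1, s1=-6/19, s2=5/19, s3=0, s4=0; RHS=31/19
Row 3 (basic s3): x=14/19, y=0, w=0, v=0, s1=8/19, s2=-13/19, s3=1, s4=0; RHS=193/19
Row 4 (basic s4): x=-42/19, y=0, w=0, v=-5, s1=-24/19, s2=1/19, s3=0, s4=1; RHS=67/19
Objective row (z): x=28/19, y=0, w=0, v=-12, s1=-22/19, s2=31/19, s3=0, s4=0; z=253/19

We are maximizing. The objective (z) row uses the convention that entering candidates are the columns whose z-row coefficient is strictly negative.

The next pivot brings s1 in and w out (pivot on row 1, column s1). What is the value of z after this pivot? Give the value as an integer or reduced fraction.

Minimum ratio for s1: (9/19)/(5/19) = 9/5.
z changes by −(z-row coeff of s1)·ratio = −(-22/19)·(9/5) = 198/95.
New z = 253/19 + (198/95) = 77/5.

77/5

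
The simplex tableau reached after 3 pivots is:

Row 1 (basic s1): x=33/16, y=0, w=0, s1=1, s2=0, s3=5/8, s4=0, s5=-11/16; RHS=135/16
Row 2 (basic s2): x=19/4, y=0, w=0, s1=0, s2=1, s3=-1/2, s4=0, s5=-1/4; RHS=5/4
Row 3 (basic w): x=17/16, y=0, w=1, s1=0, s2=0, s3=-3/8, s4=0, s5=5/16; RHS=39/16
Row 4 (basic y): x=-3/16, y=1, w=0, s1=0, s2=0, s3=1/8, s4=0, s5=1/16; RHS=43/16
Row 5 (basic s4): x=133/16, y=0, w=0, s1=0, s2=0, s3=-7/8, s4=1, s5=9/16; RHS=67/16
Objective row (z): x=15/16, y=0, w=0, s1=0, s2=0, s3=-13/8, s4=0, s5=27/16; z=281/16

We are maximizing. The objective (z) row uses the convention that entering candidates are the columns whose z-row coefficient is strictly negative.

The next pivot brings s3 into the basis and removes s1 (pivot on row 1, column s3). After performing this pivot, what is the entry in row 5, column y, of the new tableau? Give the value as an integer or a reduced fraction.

Pivot element is row 1, column s3: 5/8.
Normalize row 1: new (row 1, y) = 0/(5/8) = 0.
row 5 ← row 5 − (-7/8)·(new row 1): 0 − (-7/8)·0 = 0.

0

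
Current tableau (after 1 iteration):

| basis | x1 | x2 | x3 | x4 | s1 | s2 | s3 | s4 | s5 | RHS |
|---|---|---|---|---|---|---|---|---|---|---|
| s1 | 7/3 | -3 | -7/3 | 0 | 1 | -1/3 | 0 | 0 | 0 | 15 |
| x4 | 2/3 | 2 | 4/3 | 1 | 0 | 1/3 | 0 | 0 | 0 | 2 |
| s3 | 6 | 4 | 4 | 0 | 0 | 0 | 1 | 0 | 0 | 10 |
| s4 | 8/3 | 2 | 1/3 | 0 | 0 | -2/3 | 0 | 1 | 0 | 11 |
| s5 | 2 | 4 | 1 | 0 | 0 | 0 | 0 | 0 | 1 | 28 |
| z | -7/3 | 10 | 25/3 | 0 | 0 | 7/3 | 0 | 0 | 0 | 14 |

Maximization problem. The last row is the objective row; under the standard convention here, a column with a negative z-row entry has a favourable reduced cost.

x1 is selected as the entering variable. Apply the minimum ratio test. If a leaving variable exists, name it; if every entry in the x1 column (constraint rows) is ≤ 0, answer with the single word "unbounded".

Ratios: row 1 (s1): 15/(7/3) = 45/7; row 2 (x4): 2/(2/3) = 3; row 3 (s3): 10/6 = 5/3; row 4 (s4): 11/(8/3) = 33/8; row 5 (s5): 28/2 = 14.
Minimum ratio is in the s3 row, so s3 leaves.

s3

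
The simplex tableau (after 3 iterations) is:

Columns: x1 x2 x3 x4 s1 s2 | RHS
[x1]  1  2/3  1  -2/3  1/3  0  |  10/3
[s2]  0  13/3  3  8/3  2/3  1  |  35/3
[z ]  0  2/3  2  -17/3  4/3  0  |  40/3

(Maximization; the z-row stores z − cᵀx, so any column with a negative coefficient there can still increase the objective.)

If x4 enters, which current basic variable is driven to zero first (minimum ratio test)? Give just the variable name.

Ratios: row 1 (x1): entry -2/3 ≤ 0, skip; row 2 (s2): (35/3)/(8/3) = 35/8.
Minimum ratio 35/8 is in the s2 row, so s2 leaves.

s2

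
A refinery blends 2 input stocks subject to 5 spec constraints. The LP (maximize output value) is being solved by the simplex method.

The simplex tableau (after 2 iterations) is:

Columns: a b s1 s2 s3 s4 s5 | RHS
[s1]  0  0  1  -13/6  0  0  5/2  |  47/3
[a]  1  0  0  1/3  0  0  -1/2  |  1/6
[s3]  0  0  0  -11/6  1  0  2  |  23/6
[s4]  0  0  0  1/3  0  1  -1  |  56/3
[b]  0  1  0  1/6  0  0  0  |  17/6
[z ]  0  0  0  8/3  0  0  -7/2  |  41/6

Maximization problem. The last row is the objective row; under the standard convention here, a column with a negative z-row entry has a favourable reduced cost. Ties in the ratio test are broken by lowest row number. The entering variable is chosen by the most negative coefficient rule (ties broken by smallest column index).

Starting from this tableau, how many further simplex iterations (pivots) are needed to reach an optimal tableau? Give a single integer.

2

pivot: s5 in, s3 out → z = 325/24
pivot: s2 in, b out → z = 91/4
No improving column remains; optimal.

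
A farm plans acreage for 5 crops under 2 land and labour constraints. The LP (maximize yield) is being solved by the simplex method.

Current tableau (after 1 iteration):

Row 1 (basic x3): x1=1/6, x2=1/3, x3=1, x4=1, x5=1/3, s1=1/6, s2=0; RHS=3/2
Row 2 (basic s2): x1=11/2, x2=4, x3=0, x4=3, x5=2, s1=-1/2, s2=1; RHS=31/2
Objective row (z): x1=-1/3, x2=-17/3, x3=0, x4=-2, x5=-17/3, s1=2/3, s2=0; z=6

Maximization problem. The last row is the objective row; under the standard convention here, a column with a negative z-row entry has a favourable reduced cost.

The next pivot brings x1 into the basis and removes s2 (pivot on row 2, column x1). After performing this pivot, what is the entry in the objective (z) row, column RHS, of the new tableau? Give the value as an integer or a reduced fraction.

Pivot element is row 2, column x1: 11/2.
Normalize row 2: new (row 2, RHS) = (31/2)/(11/2) = 31/11.
z-row ← z-row − (-1/3)·(new row 2): 6 − (-1/3)·(31/11) = 229/33.

229/33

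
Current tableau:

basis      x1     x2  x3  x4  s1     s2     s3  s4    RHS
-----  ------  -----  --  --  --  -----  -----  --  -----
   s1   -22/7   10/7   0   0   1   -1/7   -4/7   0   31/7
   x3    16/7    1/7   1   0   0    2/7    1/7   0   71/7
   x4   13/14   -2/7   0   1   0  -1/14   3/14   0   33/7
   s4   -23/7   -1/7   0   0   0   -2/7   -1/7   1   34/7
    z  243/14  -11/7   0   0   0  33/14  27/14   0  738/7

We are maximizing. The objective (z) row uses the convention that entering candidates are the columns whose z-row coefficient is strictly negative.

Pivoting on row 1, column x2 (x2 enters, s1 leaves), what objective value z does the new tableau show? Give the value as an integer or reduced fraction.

Minimum ratio for x2: (31/7)/(10/7) = 31/10.
z changes by −(z-row coeff of x2)·ratio = −(-11/7)·(31/10) = 341/70.
New z = 738/7 + (341/70) = 1103/10.

1103/10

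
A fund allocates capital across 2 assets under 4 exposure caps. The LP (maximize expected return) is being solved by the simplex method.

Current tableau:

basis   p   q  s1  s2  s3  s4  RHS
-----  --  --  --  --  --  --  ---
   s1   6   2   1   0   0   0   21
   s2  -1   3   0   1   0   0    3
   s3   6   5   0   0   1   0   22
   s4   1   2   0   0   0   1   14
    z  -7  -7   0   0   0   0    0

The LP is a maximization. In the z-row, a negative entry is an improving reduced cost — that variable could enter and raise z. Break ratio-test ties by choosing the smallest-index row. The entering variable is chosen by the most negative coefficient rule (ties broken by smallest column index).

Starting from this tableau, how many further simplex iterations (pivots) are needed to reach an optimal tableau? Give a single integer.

pivot: p in, s1 out → z = 49/2
pivot: q in, s3 out → z = 469/18
pivot: s1 in, s2 out → z = 637/23
No improving column remains; optimal.

3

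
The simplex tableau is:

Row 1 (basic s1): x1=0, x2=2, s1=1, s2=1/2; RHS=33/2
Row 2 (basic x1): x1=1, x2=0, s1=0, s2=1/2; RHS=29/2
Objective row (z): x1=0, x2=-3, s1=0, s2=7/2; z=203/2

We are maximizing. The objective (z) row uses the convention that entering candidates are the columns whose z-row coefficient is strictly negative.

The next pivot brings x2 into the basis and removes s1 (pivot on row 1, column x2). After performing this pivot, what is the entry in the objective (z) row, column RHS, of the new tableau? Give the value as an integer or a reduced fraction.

Pivot element is row 1, column x2: 2.
Normalize row 1: new (row 1, RHS) = (33/2)/2 = 33/4.
z-row ← z-row − (-3)·(new row 1): 203/2 − (-3)·(33/4) = 505/4.

505/4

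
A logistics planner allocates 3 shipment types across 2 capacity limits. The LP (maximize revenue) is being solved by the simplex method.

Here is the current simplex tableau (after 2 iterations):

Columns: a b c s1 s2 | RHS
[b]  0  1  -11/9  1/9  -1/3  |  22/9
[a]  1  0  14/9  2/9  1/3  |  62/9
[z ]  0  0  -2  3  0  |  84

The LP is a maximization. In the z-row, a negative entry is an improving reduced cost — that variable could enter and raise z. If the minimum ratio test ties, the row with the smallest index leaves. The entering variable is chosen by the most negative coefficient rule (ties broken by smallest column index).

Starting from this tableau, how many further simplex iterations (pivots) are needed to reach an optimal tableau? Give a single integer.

pivot: c in, a out → z = 650/7
No improving column remains; optimal.

1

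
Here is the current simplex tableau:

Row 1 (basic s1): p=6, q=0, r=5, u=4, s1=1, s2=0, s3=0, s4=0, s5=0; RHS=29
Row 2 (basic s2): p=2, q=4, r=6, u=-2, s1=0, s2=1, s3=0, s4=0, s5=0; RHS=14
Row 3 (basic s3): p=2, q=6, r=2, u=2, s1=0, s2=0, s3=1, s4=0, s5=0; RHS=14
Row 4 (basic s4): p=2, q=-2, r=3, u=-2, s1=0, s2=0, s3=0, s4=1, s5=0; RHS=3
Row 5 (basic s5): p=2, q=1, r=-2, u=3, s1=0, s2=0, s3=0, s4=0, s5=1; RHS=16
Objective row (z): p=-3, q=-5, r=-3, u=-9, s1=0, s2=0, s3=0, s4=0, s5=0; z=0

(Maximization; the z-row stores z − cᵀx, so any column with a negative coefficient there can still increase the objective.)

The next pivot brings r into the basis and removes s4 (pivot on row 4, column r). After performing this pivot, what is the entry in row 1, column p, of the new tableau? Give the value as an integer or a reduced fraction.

8/3

Pivot element is row 4, column r: 3.
Normalize row 4: new (row 4, p) = 2/3 = 2/3.
row 1 ← row 1 − 5·(new row 4): 6 − 5·(2/3) = 8/3.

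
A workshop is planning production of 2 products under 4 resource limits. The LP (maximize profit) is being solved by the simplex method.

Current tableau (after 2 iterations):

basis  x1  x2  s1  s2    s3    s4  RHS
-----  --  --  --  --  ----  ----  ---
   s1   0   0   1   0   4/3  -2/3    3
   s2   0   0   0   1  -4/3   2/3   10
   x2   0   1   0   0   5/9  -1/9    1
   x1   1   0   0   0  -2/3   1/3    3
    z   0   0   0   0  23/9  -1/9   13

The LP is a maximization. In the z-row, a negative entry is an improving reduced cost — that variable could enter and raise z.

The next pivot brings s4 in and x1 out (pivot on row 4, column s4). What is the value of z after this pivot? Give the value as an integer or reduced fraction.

Minimum ratio for s4: 3/(1/3) = 9.
z changes by −(z-row coeff of s4)·ratio = −(-1/9)·9 = 1.
New z = 13 + 1 = 14.

14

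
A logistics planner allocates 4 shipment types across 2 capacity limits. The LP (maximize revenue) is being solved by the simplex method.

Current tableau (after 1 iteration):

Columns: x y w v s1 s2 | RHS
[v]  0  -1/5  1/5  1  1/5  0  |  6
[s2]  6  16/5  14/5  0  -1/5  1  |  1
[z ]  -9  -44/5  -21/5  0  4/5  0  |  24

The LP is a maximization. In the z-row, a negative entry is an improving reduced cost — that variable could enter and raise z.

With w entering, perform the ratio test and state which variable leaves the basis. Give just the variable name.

Ratios: row 1 (v): 6/(1/5) = 30; row 2 (s2): 1/(14/5) = 5/14.
Minimum ratio 5/14 is in the s2 row, so s2 leaves.

s2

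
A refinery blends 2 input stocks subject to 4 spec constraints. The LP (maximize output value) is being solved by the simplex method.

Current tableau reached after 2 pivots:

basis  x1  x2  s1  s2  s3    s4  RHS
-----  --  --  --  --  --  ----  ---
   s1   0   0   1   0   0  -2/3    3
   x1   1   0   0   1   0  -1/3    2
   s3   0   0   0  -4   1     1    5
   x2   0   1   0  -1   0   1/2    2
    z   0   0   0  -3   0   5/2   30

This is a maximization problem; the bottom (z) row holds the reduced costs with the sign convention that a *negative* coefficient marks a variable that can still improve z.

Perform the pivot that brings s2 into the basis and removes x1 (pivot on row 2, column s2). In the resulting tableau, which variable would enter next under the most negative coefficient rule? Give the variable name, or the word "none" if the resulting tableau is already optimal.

Pivot element 1. New z-row = old z-row − (-3)·(row 2/1).
Updated z-row coefficients: x1: 3, x2: 0, s1: 0, s2: 0, s3: 0, s4: 3/2.
No coefficient is strictly negative; the tableau after this pivot is optimal.

none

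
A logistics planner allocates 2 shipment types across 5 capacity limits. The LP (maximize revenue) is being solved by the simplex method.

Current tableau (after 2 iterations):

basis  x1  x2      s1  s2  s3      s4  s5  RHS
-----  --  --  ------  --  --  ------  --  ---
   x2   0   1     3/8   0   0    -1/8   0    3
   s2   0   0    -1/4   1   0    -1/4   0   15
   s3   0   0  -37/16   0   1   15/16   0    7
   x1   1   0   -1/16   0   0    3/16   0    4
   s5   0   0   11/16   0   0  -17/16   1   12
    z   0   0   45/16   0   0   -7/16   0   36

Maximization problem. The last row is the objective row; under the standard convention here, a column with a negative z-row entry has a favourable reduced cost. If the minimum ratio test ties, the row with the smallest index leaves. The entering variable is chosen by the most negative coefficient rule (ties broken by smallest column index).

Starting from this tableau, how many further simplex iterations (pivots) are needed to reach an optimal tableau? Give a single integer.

1

pivot: s4 in, s3 out → z = 589/15
No improving column remains; optimal.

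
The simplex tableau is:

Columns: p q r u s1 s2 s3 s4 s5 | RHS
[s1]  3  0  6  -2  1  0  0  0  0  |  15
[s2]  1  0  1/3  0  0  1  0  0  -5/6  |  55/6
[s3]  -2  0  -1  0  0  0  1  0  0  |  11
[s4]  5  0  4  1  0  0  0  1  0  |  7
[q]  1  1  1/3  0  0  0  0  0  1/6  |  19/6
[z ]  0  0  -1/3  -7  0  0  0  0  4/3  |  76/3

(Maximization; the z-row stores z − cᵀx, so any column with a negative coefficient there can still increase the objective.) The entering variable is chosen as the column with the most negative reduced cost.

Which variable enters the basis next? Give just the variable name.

Objective-row coefficients: p: 0, q: 0, r: -1/3, u: -7, s1: 0, s2: 0, s3: 0, s4: 0, s5: 4/3.
The most negative is -7 in column u, so u enters.

u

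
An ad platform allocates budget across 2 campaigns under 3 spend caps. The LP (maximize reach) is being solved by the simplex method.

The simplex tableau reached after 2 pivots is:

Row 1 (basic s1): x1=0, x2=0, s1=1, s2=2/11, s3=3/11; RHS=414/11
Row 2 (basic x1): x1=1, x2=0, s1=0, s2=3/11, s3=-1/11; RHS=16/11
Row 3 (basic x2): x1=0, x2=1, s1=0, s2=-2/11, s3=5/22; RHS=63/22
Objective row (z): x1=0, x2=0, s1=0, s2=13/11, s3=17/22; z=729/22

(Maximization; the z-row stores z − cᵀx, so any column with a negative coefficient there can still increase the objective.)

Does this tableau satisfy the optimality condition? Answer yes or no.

No objective-row coefficient is strictly negative, so no entering variable exists; the tableau is optimal.

yes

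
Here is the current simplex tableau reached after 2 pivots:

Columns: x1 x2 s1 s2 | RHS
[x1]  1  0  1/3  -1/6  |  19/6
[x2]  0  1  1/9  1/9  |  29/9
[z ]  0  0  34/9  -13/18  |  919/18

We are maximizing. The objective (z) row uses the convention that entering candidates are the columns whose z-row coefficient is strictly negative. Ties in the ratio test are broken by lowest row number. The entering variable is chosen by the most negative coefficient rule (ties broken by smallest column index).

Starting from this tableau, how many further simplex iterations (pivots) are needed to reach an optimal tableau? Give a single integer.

pivot: s2 in, x2 out → z = 72
No improving column remains; optimal.

1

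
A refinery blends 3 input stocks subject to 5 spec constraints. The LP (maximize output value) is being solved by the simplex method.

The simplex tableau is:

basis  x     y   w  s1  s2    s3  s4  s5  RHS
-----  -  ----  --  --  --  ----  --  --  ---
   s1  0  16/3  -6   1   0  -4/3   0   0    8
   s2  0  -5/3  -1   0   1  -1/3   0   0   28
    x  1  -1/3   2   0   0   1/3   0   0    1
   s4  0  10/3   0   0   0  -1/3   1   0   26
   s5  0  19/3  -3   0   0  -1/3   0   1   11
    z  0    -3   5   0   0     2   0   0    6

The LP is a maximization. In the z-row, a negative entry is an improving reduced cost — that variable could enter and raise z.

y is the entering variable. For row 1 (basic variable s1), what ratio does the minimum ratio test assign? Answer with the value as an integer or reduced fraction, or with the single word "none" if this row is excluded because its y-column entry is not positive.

3/2

Ratio = RHS / (y entry) = 8 / (16/3) = 3/2.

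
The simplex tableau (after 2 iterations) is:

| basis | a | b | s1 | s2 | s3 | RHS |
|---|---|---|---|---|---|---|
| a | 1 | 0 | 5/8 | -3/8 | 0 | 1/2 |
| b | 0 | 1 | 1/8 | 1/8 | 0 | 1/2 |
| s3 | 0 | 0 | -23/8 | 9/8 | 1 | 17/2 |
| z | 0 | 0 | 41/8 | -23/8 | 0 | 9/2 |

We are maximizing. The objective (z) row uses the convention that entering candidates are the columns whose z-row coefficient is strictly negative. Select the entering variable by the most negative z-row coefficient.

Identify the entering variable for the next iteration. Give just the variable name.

s2

Objective-row coefficients: a: 0, b: 0, s1: 41/8, s2: -23/8, s3: 0.
The most negative is -23/8 in column s2, so s2 enters.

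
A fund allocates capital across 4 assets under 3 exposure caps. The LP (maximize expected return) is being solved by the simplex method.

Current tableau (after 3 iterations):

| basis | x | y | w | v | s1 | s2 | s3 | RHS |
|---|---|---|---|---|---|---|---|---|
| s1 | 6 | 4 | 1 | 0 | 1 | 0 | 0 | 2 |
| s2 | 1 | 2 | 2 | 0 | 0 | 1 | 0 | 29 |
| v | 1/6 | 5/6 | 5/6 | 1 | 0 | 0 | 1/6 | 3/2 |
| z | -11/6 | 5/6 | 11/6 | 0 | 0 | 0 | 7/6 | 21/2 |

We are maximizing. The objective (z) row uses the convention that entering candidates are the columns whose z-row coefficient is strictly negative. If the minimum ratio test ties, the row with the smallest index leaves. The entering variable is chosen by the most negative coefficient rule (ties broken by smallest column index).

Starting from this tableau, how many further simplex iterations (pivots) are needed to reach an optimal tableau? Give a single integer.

1

pivot: x in, s1 out → z = 100/9
No improving column remains; optimal.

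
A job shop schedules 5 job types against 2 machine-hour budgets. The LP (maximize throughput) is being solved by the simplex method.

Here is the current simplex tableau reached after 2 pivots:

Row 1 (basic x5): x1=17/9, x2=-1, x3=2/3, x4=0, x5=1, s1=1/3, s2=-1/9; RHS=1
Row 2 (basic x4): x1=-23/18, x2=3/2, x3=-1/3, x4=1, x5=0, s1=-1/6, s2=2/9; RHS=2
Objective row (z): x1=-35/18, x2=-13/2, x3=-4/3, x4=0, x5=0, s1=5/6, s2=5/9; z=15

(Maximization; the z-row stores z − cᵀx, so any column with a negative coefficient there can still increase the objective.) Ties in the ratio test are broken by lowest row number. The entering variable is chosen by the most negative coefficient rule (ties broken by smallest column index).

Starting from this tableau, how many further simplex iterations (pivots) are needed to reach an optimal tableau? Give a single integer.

pivot: x2 in, x4 out → z = 71/3
pivot: x1 in, x5 out → z = 81/2
No improving column remains; optimal.

2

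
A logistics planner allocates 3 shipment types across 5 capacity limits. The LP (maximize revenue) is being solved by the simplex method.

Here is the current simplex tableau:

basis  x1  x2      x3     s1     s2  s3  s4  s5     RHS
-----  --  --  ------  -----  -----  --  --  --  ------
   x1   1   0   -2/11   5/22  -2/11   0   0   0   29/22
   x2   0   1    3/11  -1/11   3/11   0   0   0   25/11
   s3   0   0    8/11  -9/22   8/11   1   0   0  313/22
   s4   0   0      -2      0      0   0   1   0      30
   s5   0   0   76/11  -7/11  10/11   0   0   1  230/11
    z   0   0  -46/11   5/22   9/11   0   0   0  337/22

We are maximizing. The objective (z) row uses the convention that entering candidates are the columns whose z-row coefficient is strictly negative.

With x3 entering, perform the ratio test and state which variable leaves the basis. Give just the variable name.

Ratios: row 1 (x1): entry -2/11 ≤ 0, skip; row 2 (x2): (25/11)/(3/11) = 25/3; row 3 (s3): (313/22)/(8/11) = 313/16; row 4 (s4): entry -2 ≤ 0, skip; row 5 (s5): (230/11)/(76/11) = 115/38.
Minimum ratio 115/38 is in the s5 row, so s5 leaves.

s5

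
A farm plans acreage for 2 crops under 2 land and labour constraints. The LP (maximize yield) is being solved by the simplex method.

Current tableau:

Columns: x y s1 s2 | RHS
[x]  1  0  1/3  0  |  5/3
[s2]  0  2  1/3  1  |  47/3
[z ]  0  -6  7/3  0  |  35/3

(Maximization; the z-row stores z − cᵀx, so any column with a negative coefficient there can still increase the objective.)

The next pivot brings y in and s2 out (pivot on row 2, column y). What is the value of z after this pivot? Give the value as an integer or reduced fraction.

Minimum ratio for y: (47/3)/2 = 47/6.
z changes by −(z-row coeff of y)·ratio = −(-6)·(47/6) = 47.
New z = 35/3 + 47 = 176/3.

176/3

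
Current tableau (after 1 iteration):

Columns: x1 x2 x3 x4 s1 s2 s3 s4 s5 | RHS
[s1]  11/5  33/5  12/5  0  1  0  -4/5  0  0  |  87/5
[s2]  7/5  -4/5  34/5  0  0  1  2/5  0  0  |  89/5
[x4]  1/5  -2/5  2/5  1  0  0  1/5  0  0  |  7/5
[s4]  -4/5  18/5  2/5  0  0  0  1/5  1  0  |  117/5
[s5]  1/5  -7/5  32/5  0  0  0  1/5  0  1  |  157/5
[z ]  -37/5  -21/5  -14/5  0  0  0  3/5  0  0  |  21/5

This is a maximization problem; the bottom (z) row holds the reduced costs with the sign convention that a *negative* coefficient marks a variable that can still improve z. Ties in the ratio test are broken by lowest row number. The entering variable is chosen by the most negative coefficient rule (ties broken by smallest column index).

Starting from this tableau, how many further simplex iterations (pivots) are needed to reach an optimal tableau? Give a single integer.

2

pivot: x1 in, x4 out → z = 56
pivot: x2 in, s1 out → z = 654/11
No improving column remains; optimal.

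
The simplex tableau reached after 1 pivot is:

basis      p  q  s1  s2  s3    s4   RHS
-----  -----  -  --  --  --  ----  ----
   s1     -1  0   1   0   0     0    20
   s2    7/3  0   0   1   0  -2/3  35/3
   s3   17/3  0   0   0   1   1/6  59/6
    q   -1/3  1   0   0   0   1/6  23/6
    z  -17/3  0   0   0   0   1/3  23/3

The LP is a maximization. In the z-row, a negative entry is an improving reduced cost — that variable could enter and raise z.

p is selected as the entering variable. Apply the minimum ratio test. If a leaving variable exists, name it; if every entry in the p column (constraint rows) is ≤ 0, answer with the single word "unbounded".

s3

Ratios: row 1 (s1): entry -1 ≤ 0, skip; row 2 (s2): (35/3)/(7/3) = 5; row 3 (s3): (59/6)/(17/3) = 59/34; row 4 (q): entry -1/3 ≤ 0, skip.
Minimum ratio is in the s3 row, so s3 leaves.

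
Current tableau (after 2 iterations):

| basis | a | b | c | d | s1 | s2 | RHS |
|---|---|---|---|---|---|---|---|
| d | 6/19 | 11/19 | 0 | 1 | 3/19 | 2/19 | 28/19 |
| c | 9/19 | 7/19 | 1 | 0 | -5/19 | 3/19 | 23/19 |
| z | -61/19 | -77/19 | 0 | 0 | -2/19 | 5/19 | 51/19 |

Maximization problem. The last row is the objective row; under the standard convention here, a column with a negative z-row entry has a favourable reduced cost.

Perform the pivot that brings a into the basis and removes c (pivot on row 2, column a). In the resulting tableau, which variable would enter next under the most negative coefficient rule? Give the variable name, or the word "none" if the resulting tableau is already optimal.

s1

Pivot element 9/19. New z-row = old z-row − (-61/19)·(row 2/(9/19)).
Updated z-row coefficients: a: 0, b: -14/9, c: 61/9, d: 0, s1: -17/9, s2: 4/3.
The most negative is -17/9 in column s1, so s1 would enter next.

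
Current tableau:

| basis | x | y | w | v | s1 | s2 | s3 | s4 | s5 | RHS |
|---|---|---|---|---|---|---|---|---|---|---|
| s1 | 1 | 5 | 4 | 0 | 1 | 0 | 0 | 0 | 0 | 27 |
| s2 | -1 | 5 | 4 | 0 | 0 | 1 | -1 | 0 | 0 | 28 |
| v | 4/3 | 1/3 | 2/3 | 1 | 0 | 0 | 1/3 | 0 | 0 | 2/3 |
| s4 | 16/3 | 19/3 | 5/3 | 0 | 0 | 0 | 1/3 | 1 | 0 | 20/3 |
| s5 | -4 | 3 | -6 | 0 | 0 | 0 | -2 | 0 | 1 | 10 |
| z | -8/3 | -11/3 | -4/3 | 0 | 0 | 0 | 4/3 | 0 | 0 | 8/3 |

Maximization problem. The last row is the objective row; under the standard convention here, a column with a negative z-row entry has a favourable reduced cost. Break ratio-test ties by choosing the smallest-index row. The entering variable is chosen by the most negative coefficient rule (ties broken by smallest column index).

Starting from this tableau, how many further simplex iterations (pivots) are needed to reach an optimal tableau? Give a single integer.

pivot: y in, s4 out → z = 124/19
pivot: w in, v out → z = 74/11
No improving column remains; optimal.

2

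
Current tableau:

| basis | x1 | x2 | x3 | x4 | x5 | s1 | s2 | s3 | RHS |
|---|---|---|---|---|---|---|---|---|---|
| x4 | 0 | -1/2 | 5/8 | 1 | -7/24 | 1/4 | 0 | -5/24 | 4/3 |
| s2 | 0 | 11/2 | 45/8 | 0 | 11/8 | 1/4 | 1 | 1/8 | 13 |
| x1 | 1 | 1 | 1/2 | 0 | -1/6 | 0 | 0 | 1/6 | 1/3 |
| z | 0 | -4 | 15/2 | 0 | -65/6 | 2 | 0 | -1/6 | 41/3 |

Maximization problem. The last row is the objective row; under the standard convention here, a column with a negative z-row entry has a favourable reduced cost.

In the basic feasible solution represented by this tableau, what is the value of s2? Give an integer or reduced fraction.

s2 is basic (row 2); its value is the RHS of that row: 13.

13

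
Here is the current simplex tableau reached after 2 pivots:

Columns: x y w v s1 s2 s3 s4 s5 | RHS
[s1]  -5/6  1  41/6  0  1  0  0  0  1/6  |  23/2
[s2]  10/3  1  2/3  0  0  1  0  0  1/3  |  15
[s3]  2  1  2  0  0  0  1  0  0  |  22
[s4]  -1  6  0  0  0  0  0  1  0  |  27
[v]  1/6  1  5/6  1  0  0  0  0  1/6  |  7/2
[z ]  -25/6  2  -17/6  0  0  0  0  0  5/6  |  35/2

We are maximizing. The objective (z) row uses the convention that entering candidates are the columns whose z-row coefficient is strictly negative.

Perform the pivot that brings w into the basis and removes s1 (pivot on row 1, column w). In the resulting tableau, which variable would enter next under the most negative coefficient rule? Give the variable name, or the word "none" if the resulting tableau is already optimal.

x

Pivot element 41/6. New z-row = old z-row − (-17/6)·(row 1/(41/6)).
Updated z-row coefficients: x: -185/41, y: 99/41, w: 0, v: 0, s1: 17/41, s2: 0, s3: 0, s4: 0, s5: 37/41.
The most negative is -185/41 in column x, so x would enter next.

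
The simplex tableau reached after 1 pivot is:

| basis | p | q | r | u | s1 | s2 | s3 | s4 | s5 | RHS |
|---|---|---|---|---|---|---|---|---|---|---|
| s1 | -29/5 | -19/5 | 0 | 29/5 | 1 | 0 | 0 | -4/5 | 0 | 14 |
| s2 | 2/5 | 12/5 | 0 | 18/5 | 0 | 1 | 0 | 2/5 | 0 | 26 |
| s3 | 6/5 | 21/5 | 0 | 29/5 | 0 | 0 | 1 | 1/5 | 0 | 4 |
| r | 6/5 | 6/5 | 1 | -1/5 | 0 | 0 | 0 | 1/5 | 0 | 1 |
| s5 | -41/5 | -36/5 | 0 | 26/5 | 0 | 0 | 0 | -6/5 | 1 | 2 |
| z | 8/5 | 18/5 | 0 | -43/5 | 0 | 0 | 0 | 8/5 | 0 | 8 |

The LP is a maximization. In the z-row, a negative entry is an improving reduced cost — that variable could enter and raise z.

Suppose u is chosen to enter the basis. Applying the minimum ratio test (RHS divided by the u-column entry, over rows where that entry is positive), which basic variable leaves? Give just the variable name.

Ratios: row 1 (s1): 14/(29/5) = 70/29; row 2 (s2): 26/(18/5) = 65/9; row 3 (s3): 4/(29/5) = 20/29; row 4 (r): entry -1/5 ≤ 0, skip; row 5 (s5): 2/(26/5) = 5/13.
Minimum ratio 5/13 is in the s5 row, so s5 leaves.

s5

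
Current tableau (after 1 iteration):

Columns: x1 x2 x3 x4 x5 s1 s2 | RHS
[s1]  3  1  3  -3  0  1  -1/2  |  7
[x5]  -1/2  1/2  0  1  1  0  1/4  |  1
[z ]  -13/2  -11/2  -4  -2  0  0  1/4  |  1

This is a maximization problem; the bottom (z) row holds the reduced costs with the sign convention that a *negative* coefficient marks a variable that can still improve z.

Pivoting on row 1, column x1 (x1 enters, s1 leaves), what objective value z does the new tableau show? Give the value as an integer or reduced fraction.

97/6

Minimum ratio for x1: 7/3 = 7/3.
z changes by −(z-row coeff of x1)·ratio = −(-13/2)·(7/3) = 91/6.
New z = 1 + (91/6) = 97/6.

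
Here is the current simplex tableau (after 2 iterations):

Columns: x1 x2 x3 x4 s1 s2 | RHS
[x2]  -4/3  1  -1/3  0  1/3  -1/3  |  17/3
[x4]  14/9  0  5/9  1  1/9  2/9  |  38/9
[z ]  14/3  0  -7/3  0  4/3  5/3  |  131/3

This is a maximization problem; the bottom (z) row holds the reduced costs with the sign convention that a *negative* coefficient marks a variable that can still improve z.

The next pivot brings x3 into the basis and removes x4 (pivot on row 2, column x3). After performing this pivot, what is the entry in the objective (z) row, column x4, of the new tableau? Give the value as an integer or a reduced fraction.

21/5

Pivot element is row 2, column x3: 5/9.
Normalize row 2: new (row 2, x4) = 1/(5/9) = 9/5.
z-row ← z-row − (-7/3)·(new row 2): 0 − (-7/3)·(9/5) = 21/5.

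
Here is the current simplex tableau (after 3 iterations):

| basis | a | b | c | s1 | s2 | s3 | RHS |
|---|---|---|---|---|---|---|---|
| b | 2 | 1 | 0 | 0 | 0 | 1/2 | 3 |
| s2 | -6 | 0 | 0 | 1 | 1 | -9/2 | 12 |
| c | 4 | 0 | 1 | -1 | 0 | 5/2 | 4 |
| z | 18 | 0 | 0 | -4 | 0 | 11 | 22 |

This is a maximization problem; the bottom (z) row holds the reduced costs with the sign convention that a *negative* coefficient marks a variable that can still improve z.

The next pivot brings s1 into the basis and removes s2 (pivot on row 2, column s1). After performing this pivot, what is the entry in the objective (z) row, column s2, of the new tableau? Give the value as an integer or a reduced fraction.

Pivot element is row 2, column s1: 1.
Normalize row 2: new (row 2, s2) = 1/1 = 1.
z-row ← z-row − (-4)·(new row 2): 0 − (-4)·1 = 4.

4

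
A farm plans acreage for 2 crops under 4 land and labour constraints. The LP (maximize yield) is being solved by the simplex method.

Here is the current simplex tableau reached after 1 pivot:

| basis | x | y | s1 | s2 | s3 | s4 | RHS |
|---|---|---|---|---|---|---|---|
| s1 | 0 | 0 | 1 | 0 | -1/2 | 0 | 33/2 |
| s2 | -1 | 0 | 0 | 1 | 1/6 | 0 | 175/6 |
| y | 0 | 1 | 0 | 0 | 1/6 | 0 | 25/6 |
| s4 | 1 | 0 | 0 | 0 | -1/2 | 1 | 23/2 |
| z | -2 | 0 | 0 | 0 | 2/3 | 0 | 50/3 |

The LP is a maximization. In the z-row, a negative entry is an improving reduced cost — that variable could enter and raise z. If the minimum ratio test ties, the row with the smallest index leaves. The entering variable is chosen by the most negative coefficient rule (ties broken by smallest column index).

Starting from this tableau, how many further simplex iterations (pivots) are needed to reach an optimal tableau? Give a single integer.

2

pivot: x in, s4 out → z = 119/3
pivot: s3 in, y out → z = 48
No improving column remains; optimal.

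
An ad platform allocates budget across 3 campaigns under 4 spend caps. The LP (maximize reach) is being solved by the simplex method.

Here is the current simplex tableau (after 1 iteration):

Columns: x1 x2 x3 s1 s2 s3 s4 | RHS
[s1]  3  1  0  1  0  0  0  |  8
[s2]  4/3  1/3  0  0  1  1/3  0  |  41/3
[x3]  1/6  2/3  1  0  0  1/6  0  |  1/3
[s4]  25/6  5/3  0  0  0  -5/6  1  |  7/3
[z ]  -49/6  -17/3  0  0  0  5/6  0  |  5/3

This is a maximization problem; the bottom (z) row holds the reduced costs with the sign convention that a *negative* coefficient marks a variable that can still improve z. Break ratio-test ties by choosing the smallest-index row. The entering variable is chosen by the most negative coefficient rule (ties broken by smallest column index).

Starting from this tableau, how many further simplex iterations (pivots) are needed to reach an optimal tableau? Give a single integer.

2

pivot: x1 in, s4 out → z = 156/25
pivot: x2 in, x3 out → z = 36/5
No improving column remains; optimal.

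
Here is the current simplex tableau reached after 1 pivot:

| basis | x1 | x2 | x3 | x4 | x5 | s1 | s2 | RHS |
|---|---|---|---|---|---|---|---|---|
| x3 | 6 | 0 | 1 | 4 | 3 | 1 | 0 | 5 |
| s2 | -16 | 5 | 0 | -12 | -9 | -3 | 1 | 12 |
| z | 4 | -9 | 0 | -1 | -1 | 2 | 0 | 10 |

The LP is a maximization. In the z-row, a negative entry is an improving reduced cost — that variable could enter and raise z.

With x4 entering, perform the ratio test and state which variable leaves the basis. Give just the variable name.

x3

Ratios: row 1 (x3): 5/4 = 5/4; row 2 (s2): entry -12 ≤ 0, skip.
Minimum ratio 5/4 is in the x3 row, so x3 leaves.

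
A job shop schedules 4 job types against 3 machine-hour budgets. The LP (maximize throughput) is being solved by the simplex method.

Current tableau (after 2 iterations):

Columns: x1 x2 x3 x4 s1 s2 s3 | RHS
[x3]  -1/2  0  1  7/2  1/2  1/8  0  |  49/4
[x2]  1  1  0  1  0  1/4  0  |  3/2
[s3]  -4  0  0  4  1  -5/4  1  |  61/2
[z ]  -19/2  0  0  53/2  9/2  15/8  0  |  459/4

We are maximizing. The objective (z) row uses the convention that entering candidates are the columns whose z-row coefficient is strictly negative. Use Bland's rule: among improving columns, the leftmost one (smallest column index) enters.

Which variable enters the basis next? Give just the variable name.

x1

Objective-row coefficients: x1: -19/2, x2: 0, x3: 0, x4: 53/2, s1: 9/2, s2: 15/8, s3: 0.
Improving columns: x1. Bland's rule picks the smallest column index → x1.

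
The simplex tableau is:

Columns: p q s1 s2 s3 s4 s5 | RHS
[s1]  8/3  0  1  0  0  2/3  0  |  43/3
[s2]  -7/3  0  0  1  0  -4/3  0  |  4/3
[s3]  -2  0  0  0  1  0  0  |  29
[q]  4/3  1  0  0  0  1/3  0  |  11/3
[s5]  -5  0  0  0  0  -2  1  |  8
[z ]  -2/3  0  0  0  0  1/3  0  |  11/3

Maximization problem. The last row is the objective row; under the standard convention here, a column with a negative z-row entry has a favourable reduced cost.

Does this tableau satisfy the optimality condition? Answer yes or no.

no

Column p has objective-row coefficient -2/3, which is negative; an improving pivot exists, so not yet optimal.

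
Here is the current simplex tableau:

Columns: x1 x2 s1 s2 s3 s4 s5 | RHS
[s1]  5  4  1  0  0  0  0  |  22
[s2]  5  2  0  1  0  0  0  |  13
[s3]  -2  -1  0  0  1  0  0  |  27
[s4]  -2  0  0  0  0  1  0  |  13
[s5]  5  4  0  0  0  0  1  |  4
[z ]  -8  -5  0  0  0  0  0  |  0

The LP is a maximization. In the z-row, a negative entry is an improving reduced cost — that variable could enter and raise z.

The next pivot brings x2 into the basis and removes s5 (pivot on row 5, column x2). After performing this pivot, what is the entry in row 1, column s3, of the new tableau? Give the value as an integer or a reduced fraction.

Pivot element is row 5, column x2: 4.
Normalize row 5: new (row 5, s3) = 0/4 = 0.
row 1 ← row 1 − 4·(new row 5): 0 − 4·0 = 0.

0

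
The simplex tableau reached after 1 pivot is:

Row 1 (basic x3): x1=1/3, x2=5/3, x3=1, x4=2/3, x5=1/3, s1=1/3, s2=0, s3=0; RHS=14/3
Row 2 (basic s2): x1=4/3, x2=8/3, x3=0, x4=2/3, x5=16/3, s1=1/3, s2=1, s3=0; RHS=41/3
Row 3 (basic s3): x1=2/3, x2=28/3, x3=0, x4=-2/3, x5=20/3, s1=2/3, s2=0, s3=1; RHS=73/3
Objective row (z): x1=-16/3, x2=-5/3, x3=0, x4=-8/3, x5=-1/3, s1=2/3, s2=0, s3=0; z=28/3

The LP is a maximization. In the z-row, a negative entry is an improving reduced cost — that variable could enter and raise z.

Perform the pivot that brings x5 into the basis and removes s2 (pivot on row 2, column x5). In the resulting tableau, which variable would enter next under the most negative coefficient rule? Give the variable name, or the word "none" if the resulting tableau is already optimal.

Pivot element 16/3. New z-row = old z-row − (-1/3)·(row 2/(16/3)).
Updated z-row coefficients: x1: -21/4, x2: -3/2, x3: 0, x4: -21/8, x5: 0, s1: 11/16, s2: 1/16, s3: 0.
The most negative is -21/4 in column x1, so x1 would enter next.

x1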